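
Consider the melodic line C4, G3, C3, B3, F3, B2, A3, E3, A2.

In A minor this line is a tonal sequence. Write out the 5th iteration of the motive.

F3 C3 F2

Taking 3-note groups, the heads are C4, B3, A3: the pattern moves down a 2nd.
Extending down a 2nd: G3 → F3.
Statement 5 starts on F3 and keeps the same diatonic contour: F3 C3 F2.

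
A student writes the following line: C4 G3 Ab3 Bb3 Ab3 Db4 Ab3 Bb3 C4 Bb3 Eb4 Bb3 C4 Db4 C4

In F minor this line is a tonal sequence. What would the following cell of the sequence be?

F4 C4 Db4 Eb4 Db4

Taking 5-note groups, the heads are C4, Db4, Eb4: the pattern moves up a 2nd.
Statement 4 starts on F4 and keeps the same diatonic contour: F4 C4 Db4 Eb4 Db4.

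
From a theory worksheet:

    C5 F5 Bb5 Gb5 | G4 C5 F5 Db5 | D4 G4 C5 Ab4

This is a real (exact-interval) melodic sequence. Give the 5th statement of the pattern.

E3 A3 D4 Bb3

The 4-note cells begin on C5, G4, D4 — each down a 4th from the last.
Continuing the starts: A3 → E3.
So cell 5 is E3 A3 D4 Bb3.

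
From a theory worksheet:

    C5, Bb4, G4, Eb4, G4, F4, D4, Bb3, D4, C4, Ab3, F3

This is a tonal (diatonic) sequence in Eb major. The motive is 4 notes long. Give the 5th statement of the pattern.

The 4-note cells begin on C5, G4, D4 — each down a 4th from the last.
Carrying on: Ab3 → Eb3.
So cell 5 is Eb3 D3 Bb2 G2.

Eb3 D3 Bb2 G2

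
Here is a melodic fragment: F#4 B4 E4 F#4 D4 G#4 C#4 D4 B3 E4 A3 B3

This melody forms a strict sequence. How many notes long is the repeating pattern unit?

Try groups of 4 (3 cells in 12 notes):
F#4 B4 E4 F#4 | D4 G#4 C#4 D4 | B3 E4 A3 B3
Every group is a transposition down a 3rd of the one before; no shorter unit works.

4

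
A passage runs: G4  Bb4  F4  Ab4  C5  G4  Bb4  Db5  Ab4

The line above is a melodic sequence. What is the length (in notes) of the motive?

9 notes total. Splitting into 3 groups of 3:
G4 Bb4 F4 | Ab4 C5 G4 | Bb4 Db5 Ab4
Each cell is the previous one up a 2nd — so the unit is 3 notes.

3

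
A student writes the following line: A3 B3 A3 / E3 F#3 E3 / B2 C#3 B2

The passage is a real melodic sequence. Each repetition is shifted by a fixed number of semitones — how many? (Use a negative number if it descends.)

-5

Taking 3-note groups, the heads are A3, E3, B2: the pattern moves down a 4th.
A3→E3 is 52 − 57 = -5 semitones.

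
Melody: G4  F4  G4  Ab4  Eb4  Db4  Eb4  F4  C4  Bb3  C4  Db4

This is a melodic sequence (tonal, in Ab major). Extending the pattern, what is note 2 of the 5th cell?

Eb3

With 4-note cells, note 2 of each statement runs F4, Db4, Bb3.
Extending down a 3rd: G3 → Eb3.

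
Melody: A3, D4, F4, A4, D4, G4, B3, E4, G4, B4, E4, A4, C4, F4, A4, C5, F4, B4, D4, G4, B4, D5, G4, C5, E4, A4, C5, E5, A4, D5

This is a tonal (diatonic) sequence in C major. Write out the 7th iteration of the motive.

G4 C5 E5 G5 C5 F5

The 6-note cells begin on A3, B3, C4, D4, E4 — each up a 2nd from the last.
Continuing the starts: F4 → G4.
From G4 the diatonic shape gives G4 C5 E5 G5 C5 F5.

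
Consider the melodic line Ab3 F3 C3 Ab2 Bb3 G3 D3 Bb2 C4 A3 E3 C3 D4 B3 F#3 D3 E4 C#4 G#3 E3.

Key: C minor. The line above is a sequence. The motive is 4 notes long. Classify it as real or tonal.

real

Each cell has the same semitone pattern (-3, -5, -4) — intervals are preserved exactly.
And A3 lies outside C minor, so the sequence is real rather than tonal.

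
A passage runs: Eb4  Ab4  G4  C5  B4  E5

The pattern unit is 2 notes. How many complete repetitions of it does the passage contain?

6 notes in groups of 2 gives 6/2 = 3 statements.
Starts: Eb4, G4, B4 — each up a 3rd.

3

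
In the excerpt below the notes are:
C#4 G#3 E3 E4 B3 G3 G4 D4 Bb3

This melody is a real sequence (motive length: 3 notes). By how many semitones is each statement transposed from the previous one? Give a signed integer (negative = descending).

3

With a 3-note motive the entries are C#4, E4, G4, each up a 3rd from the previous.
Counting half-steps from C#4 to E4: 3.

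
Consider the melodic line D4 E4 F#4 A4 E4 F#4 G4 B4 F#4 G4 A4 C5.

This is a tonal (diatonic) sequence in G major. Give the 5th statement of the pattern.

A4 B4 C5 E5

Taking 4-note groups, the heads are D4, E4, F#4: the pattern moves up a 2nd.
Extending up a 2nd: G4 → A4.
From A4 the diatonic shape gives A4 B4 C5 E5.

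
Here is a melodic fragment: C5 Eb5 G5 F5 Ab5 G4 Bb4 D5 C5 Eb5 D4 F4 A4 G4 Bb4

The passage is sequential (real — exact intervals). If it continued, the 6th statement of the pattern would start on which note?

Taking 5-note groups, the heads are C5, G4, D4: the pattern moves down a 4th.
Continuing: A3 → E3 → B2. Statement 6 starts on B2.

B2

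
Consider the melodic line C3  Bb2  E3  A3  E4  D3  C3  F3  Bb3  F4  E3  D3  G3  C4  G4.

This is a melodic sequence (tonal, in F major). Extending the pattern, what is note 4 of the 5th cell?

The unit is 5 notes. Position-4 pitches of the 3 shown cells: A3, Bb3, C4.
Each moves up a 2nd. Continuing: D4 → E4.

E4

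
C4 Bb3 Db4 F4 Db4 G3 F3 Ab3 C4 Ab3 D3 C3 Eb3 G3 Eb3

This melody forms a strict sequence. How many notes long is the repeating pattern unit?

5

Try groups of 5 (3 cells in 15 notes):
C4 Bb3 Db4 F4 Db4 | G3 F3 Ab3 C4 Ab3 | D3 C3 Eb3 G3 Eb3
Each cell is the previous one down a 4th — so the unit is 5 notes.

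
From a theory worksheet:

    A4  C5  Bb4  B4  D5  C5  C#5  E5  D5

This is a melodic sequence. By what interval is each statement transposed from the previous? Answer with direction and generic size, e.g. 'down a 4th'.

With a 3-note motive the entries are A4, B4, C#5, each up a 2nd from the previous.
From A4 to B4: up a 2nd.

up a 2nd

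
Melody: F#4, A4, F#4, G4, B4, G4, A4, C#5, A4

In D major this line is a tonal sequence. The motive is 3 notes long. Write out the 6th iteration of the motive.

D5 F#5 D5

Taking 3-note groups, the heads are F#4, G4, A4: the pattern moves up a 2nd.
Extending up a 2nd: B4 → C#5 → D5.
From D5 the diatonic shape gives D5 F#5 D5.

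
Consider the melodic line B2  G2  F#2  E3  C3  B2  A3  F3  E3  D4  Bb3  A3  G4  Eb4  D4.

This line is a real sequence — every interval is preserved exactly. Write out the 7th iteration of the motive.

The 3-note cells begin on B2, E3, A3, D4, G4 — each up a 4th from the last.
Extending up a 4th: C5 → F5.
So cell 7 is F5 Db5 C5.

F5 Db5 C5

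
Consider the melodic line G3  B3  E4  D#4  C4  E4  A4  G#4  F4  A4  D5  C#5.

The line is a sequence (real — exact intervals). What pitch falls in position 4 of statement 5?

B5

With 4-note cells, note 4 of each statement runs D#4, G#4, C#5.
Each moves up a 4th. Continuing: F#5 → B5.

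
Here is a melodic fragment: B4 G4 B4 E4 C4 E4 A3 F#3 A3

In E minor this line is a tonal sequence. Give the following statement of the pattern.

D3 B2 D3

Taking 3-note groups, the heads are B4, E4, A3: the pattern moves down a 5th.
Statement 4 starts on D3 and keeps the same diatonic contour: D3 B2 D3.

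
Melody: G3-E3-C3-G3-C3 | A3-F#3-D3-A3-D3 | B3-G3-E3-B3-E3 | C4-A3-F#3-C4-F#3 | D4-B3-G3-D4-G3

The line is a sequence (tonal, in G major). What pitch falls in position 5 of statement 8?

The unit is 5 notes. Position-5 pitches of the 5 shown cells: C3, D3, E3, F#3, G3.
Extending up a 2nd: A3 → B3 → C4.

C4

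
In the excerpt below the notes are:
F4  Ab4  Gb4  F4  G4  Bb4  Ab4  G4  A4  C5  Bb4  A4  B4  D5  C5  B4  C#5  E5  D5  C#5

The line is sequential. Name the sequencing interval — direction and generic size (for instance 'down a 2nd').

up a 2nd

The 4-note cells begin on F4, G4, A4, B4, C#5 — each up a 2nd from the last.
From F4 to G4: up a 2nd.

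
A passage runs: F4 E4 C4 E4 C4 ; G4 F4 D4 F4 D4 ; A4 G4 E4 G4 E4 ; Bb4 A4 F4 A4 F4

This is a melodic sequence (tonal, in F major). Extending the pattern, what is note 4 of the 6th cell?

C5

Grouping in 5s, the 4th note of each cell is E4, F4, G4, A4.
Extending up a 2nd: Bb4 → C5.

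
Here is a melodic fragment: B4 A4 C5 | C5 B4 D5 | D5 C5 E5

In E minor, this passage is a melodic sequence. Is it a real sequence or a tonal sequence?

Every note is diatonic to E minor.
Cell 1 has -2 semitones from note 1 to 2, but cell 2 has -1 — the interval quality changes while the contour stays the same, which is the hallmark of a tonal sequence.

tonal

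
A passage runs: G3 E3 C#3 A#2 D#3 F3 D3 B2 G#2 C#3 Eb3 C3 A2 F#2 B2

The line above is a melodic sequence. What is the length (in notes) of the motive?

Try groups of 5 (3 cells in 15 notes):
G3 E3 C#3 A#2 D#3 | F3 D3 B2 G#2 C#3 | Eb3 C3 A2 F#2 B2
Each cell is the previous one down a 2nd — so the unit is 5 notes.

5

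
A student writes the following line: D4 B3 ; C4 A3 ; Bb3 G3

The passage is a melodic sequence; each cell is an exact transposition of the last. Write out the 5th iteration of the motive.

Gb3 Eb3

With a 2-note motive the entries are D4, C4, Bb3, each down a 2nd from the previous.
Extending down a 2nd: Ab3 → Gb3.
So cell 5 is Gb3 Eb3.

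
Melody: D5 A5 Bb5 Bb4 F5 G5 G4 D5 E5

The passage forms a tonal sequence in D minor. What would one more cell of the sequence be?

Taking 3-note groups, the heads are D5, Bb4, G4: the pattern moves down a 3rd.
From E4 the diatonic shape gives E4 Bb4 C5.

E4 Bb4 C5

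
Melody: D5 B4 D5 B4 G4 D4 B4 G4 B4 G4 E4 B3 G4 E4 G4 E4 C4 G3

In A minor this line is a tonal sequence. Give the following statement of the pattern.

E4 C4 E4 C4 A3 E3

With a 6-note motive the entries are D5, B4, G4, each down a 3rd from the previous.
From E4 the diatonic shape gives E4 C4 E4 C4 A3 E3.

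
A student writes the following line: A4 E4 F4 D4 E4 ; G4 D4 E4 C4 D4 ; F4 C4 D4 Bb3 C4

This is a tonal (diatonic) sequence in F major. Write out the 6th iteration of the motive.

C4 G3 A3 F3 G3

Unit = 5 notes; the statements start on A4, G4, F4, moving down a 2nd each time.
Continuing the starts: E4 → D4 → C4.
Statement 6 starts on C4 and keeps the same diatonic contour: C4 G3 A3 F3 G3.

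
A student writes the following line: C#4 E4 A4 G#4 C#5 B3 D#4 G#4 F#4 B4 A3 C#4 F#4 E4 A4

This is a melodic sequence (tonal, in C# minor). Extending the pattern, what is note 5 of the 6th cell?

E4

With 5-note cells, note 5 of each statement runs C#5, B4, A4.
Each moves down a 2nd. Continuing: G#4 → F#4 → E4.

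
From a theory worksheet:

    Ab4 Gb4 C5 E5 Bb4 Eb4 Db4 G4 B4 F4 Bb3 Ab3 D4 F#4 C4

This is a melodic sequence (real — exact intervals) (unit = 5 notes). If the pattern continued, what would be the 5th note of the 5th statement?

D3

The unit is 5 notes. Position-5 pitches of the 3 shown cells: Bb4, F4, C4.
Carrying that down a 4th forward: G3 → D3.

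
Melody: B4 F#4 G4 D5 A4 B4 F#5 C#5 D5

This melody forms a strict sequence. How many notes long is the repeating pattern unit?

Try groups of 3 (3 cells in 9 notes):
B4 F#4 G4 | D5 A4 B4 | F#5 C#5 D5
Each cell is the previous one up a 3rd — so the unit is 3 notes.

3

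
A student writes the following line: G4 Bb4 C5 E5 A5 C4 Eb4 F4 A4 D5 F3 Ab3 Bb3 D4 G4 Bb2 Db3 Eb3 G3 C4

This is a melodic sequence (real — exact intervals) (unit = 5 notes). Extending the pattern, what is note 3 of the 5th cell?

Ab2

Grouping in 5s, the 3rd note of each cell is C5, F4, Bb3, Eb3.
From Eb3, down a 5th gives Ab2.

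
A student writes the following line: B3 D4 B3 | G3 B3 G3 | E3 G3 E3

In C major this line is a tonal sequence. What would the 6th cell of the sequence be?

F2 A2 F2

Taking 3-note groups, the heads are B3, G3, E3: the pattern moves down a 3rd.
Carrying on: C3 → A2 → F2.
Statement 6 starts on F2 and keeps the same diatonic contour: F2 A2 F2.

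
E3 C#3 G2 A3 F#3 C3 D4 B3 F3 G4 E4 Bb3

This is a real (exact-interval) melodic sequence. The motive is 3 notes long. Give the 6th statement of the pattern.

With a 3-note motive the entries are E3, A3, D4, G4, each up a 4th from the previous.
Extending up a 4th: C5 → F5.
So cell 6 is F5 D5 Ab4.

F5 D5 Ab4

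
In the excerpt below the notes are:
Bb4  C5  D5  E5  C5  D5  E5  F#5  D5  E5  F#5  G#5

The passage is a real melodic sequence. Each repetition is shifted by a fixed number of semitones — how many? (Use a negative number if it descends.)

Unit = 4 notes; the statements start on Bb4, C5, D5, moving up a 2nd each time.
Bb4→C5 is 72 − 70 = 2 semitones.

2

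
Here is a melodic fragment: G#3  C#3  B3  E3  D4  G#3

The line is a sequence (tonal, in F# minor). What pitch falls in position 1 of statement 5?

A4

Grouping in 2s, the 1st note of each cell is G#3, B3, D4.
Extending up a 3rd: F#4 → A4.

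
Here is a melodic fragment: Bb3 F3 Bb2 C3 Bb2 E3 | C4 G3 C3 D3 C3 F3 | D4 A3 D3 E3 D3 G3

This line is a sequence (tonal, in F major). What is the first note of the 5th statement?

Unit = 6 notes; the statements start on Bb3, C4, D4, moving up a 2nd each time.
Continuing: E4 → F4. Statement 5 starts on F4.

F4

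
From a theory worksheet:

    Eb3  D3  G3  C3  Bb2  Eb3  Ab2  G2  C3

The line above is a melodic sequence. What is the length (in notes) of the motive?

3

9 notes total. Splitting into 3 groups of 3:
Eb3 D3 G3 | C3 Bb2 Eb3 | Ab2 G2 C3
Each cell is the previous one down a 3rd — so the unit is 3 notes.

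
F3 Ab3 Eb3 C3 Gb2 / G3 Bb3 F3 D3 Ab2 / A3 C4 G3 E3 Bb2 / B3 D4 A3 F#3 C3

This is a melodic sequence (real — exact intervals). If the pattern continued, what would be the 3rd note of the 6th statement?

C#4

The unit is 5 notes. Position-3 pitches of the 4 shown cells: Eb3, F3, G3, A3.
Extending up a 2nd: B3 → C#4.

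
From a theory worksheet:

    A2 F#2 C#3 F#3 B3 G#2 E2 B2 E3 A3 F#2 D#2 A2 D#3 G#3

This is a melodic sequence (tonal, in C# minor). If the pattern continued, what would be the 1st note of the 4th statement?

The unit is 5 notes. Position-1 pitches of the 3 shown cells: A2, G#2, F#2.
One more down a 2nd gives E2.

E2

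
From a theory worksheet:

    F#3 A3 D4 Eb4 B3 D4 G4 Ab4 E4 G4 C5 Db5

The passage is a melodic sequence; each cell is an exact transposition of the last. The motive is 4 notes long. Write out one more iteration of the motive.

A4 C5 F5 Gb5

The 4-note cells begin on F#3, B3, E4 — each up a 4th from the last.
From A4 the exact shape gives A4 C5 F5 Gb5.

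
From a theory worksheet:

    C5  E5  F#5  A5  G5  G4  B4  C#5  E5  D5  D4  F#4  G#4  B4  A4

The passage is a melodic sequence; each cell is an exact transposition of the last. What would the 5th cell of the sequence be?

E3 G#3 A#3 C#4 B3

The 5-note cells begin on C5, G4, D4 — each down a 4th from the last.
Extending down a 4th: A3 → E3.
Statement 5 starts on E3 and keeps the same exact contour: E3 G#3 A#3 C#4 B3.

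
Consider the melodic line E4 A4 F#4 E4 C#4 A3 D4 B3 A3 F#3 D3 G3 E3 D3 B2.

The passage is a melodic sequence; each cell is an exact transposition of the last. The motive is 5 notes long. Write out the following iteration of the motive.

G2 C3 A2 G2 E2

Taking 5-note groups, the heads are E4, A3, D3: the pattern moves down a 5th.
So cell 4 is G2 C3 A2 G2 E2.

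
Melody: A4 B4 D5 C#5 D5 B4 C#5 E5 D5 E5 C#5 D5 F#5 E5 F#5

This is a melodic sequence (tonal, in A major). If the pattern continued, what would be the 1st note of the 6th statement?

F#5

Grouping in 5s, the 1st note of each cell is A4, B4, C#5.
Carrying that up a 2nd forward: D5 → E5 → F#5.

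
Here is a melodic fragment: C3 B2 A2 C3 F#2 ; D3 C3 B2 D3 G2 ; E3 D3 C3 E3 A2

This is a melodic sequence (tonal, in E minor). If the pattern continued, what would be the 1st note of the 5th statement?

With 5-note cells, note 1 of each statement runs C3, D3, E3.
Carrying that up a 2nd forward: F#3 → G3.

G3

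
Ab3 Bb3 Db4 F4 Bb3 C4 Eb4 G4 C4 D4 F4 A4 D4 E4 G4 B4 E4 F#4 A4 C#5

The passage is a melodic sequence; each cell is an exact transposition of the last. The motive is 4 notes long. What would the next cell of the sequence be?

F#4 G#4 B4 D#5

The 4-note cells begin on Ab3, Bb3, C4, D4, E4 — each up a 2nd from the last.
From F#4 the exact shape gives F#4 G#4 B4 D#5.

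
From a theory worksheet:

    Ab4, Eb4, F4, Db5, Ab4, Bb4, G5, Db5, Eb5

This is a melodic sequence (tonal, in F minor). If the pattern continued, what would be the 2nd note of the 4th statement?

Grouping in 3s, the 2nd note of each cell is Eb4, Ab4, Db5.
Each moves up a 4th; the next is G5.

G5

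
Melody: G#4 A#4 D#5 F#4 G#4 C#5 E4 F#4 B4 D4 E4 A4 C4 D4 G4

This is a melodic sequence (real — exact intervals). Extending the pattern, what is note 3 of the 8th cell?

Db4

With 3-note cells, note 3 of each statement runs D#5, C#5, B4, A4, G4.
Each moves down a 2nd. Continuing: F4 → Eb4 → Db4.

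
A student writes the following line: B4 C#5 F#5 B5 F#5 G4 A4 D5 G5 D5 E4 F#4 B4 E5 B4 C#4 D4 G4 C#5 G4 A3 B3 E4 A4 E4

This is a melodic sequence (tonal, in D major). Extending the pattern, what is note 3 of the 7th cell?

A3

Grouping in 5s, the 3rd note of each cell is F#5, D5, B4, G4, E4.
Extending down a 3rd: C#4 → A3.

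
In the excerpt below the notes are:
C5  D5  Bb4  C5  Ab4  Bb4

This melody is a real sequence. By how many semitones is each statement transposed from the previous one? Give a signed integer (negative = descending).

With a 2-note motive the entries are C5, Bb4, Ab4, each down a 2nd from the previous.
C5→Bb4 is 70 − 72 = -2 semitones.

-2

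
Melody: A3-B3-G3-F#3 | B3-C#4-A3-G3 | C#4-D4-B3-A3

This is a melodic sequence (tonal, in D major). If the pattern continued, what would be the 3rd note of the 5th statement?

Grouping in 4s, the 3rd note of each cell is G3, A3, B3.
Each moves up a 2nd. Continuing: C#4 → D4.

D4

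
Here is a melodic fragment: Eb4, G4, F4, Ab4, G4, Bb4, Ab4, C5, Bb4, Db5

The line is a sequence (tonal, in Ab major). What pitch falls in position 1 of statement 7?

Db5

Grouping in 2s, the 1st note of each cell is Eb4, F4, G4, Ab4, Bb4.
Carrying that up a 2nd forward: C5 → Db5.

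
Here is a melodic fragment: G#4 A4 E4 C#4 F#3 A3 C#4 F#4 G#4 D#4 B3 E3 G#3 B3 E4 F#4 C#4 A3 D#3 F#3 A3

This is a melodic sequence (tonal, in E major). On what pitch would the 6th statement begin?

B3

The 7-note cells begin on G#4, F#4, E4 — each down a 2nd from the last.
Continuing: D#4 → C#4 → B3. Statement 6 starts on B3.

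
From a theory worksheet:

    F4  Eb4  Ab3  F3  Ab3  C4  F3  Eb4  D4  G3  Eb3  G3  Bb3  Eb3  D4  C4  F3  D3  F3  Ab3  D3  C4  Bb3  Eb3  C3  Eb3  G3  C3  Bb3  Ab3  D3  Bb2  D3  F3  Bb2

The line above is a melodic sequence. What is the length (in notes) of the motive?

There are 35 notes; a 7-note unit gives 5 cells:
F4 Eb4 Ab3 F3 Ab3 C4 F3 | Eb4 D4 G3 Eb3 G3 Bb3 Eb3 | D4 C4 F3 D3 F3 Ab3 D3 | C4 Bb3 Eb3 C3 Eb3 G3 C3 | Bb3 Ab3 D3 Bb2 D3 F3 Bb2
Every group is a transposition down a 2nd of the one before; no shorter unit works.

7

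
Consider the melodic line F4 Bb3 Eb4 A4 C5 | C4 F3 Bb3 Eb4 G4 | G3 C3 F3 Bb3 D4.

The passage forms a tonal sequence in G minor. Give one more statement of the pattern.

D3 G2 C3 F3 A3

The 5-note cells begin on F4, C4, G3 — each down a 4th from the last.
So cell 4 is D3 G2 C3 F3 A3.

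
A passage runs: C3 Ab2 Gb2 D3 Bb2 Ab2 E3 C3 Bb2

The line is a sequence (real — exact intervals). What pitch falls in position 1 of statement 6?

A#3

With 3-note cells, note 1 of each statement runs C3, D3, E3.
Carrying that up a 2nd forward: F#3 → G#3 → A#3.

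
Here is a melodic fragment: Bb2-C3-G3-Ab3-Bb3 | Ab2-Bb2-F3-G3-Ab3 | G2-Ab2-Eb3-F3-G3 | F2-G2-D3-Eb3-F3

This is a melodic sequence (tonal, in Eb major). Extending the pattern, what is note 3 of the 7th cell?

With 5-note cells, note 3 of each statement runs G3, F3, Eb3, D3.
Each moves down a 2nd. Continuing: C3 → Bb2 → Ab2.

Ab2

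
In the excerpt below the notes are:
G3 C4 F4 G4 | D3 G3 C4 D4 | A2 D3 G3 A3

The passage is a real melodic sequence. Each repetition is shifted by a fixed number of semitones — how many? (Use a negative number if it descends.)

-5

The 4-note cells begin on G3, D3, A2 — each down a 4th from the last.
Counting half-steps from G3 to D3: -5.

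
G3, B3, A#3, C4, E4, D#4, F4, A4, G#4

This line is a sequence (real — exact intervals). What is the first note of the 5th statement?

Eb5

Taking 3-note groups, the heads are G3, C4, F4: the pattern moves up a 4th.
Continuing: Bb4 → Eb5. Statement 5 starts on Eb5.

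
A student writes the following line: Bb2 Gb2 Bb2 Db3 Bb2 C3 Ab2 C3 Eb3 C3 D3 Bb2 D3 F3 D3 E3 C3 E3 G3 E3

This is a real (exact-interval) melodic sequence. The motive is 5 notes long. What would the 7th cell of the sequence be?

The 5-note cells begin on Bb2, C3, D3, E3 — each up a 2nd from the last.
Continuing the starts: F#3 → G#3 → A#3.
So cell 7 is A#3 F#3 A#3 C#4 A#3.

A#3 F#3 A#3 C#4 A#3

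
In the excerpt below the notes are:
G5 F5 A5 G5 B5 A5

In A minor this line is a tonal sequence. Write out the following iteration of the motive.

With a 2-note motive the entries are G5, A5, B5, each up a 2nd from the previous.
Statement 4 starts on C6 and keeps the same diatonic contour: C6 B5.

C6 B5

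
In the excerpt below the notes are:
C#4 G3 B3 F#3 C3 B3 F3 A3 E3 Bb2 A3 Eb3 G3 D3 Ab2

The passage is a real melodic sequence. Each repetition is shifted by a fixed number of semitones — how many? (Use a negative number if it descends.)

-2

The 5-note cells begin on C#4, B3, A3 — each down a 2nd from the last.
C#4→B3 is 59 − 61 = -2 semitones.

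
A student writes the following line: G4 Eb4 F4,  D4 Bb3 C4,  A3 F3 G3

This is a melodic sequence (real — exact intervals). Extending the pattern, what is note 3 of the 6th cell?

E2

The unit is 3 notes. Position-3 pitches of the 3 shown cells: F4, C4, G3.
Carrying that down a 4th forward: D3 → A2 → E2.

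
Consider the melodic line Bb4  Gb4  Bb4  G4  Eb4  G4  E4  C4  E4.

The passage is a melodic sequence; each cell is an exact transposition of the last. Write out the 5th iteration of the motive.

A#3 F#3 A#3

With a 3-note motive the entries are Bb4, G4, E4, each down a 3rd from the previous.
Extending down a 3rd: C#4 → A#3.
Statement 5 starts on A#3 and keeps the same exact contour: A#3 F#3 A#3.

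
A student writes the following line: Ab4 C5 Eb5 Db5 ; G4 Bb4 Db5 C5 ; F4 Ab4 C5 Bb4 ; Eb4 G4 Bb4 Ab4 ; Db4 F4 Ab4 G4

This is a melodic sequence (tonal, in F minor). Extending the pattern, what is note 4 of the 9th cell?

C4

Grouping in 4s, the 4th note of each cell is Db5, C5, Bb4, Ab4, G4.
Carrying that down a 2nd forward: F4 → Eb4 → Db4 → C4.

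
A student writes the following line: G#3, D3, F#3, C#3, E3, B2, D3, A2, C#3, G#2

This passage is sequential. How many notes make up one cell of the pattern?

2

10 notes total. Splitting into 5 groups of 2:
G#3 D3 | F#3 C#3 | E3 B2 | D3 A2 | C#3 G#2
Each cell is the previous one down a 2nd — so the unit is 2 notes.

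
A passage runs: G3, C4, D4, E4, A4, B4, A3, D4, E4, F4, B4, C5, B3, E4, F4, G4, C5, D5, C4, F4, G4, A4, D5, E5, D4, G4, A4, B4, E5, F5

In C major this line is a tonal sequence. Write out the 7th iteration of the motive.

F4 B4 C5 D5 G5 A5

The 6-note cells begin on G3, A3, B3, C4, D4 — each up a 2nd from the last.
Carrying on: E4 → F4.
From F4 the diatonic shape gives F4 B4 C5 D5 G5 A5.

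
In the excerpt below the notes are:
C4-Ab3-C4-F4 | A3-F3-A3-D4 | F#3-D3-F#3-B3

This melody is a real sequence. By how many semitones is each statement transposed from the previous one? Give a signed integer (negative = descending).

With a 4-note motive the entries are C4, A3, F#3, each down a 3rd from the previous.
C4→A3 is 57 − 60 = -3 semitones.

-3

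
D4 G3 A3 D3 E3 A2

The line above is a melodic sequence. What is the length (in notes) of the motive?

6 notes total. Splitting into 3 groups of 2:
D4 G3 | A3 D3 | E3 A2
Each cell is the previous one down a 4th — so the unit is 2 notes.

2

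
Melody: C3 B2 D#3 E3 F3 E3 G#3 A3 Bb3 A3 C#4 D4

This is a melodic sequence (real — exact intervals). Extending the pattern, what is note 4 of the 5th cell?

With 4-note cells, note 4 of each statement runs E3, A3, D4.
Extending up a 4th: G4 → C5.

C5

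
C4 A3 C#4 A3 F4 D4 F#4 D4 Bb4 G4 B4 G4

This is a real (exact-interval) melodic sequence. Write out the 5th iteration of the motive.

Ab5 F5 A5 F5

The 4-note cells begin on C4, F4, Bb4 — each up a 4th from the last.
Extending up a 4th: Eb5 → Ab5.
Statement 5 starts on Ab5 and keeps the same exact contour: Ab5 F5 A5 F5.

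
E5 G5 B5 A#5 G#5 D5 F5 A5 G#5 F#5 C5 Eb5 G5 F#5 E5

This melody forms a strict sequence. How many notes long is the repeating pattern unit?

15 notes total. Splitting into 3 groups of 5:
E5 G5 B5 A#5 G#5 | D5 F5 A5 G#5 F#5 | C5 Eb5 G5 F#5 E5
Each cell is the previous one down a 2nd — so the unit is 5 notes.

5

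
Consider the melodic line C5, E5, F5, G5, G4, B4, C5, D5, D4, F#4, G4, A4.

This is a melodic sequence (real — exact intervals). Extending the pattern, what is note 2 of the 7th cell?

Grouping in 4s, the 2nd note of each cell is E5, B4, F#4.
Carrying that down a 4th forward: C#4 → G#3 → D#3 → A#2.

A#2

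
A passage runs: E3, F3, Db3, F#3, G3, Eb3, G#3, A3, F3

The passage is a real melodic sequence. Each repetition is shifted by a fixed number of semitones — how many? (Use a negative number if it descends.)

2

Taking 3-note groups, the heads are E3, F#3, G#3: the pattern moves up a 2nd.
E3 to F#3 spans +2 semitones.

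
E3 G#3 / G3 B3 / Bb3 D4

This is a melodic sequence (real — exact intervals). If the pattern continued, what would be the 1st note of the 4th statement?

Db4

Grouping in 2s, the 1st note of each cell is E3, G3, Bb3.
From Bb3, up a 3rd gives Db4.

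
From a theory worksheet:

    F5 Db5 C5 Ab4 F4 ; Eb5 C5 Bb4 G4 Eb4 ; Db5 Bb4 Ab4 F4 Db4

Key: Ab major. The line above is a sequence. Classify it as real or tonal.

Every note is diatonic to Ab major.
Cell 1 has -4 semitones from note 1 to 2, but cell 2 has -3 — the interval quality changes while the contour stays the same, which is the hallmark of a tonal sequence.

tonal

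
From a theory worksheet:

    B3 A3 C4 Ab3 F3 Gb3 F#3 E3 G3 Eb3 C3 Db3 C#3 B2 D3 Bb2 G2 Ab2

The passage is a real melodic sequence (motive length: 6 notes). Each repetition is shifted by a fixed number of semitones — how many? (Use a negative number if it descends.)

-5

Unit = 6 notes; the statements start on B3, F#3, C#3, moving down a 4th each time.
B3 to F#3 spans -5 semitones.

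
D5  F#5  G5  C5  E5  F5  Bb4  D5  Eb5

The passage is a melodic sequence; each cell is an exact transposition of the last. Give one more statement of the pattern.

Ab4 C5 Db5

Unit = 3 notes; the statements start on D5, C5, Bb4, moving down a 2nd each time.
Statement 4 starts on Ab4 and keeps the same exact contour: Ab4 C5 Db5.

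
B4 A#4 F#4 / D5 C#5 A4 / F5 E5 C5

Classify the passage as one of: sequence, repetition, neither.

sequence

Each 3-note cell is the previous one transposed up a 3rd.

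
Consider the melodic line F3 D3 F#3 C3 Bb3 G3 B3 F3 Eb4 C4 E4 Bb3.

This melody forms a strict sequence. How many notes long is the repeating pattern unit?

Try groups of 4 (3 cells in 12 notes):
F3 D3 F#3 C3 | Bb3 G3 B3 F3 | Eb4 C4 E4 Bb3
That's a consistent up a 4th shift per cell, and no other grouping gives one.

4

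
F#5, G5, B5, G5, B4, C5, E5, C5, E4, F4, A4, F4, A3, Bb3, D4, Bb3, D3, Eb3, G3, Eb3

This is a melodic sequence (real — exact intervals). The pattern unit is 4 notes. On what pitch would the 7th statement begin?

C2

Taking 4-note groups, the heads are F#5, B4, E4, A3, D3: the pattern moves down a 5th.
Continuing: G2 → C2. Statement 7 starts on C2.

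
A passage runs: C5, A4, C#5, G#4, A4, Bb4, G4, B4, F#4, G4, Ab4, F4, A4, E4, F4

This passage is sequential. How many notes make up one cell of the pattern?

5

Try groups of 5 (3 cells in 15 notes):
C5 A4 C#5 G#4 A4 | Bb4 G4 B4 F#4 G4 | Ab4 F4 A4 E4 F4
That's a consistent down a 2nd shift per cell, and no other grouping gives one.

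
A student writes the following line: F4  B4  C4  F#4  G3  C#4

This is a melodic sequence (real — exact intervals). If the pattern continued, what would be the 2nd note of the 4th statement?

The unit is 2 notes. Position-2 pitches of the 3 shown cells: B4, F#4, C#4.
Each moves down a 4th; the next is G#3.

G#3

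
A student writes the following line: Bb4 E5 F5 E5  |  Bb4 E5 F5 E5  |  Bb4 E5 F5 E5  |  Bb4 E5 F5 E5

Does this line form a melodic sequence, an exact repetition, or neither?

repetition

Each 4-note cell is identical (Bb4 E5 F5 E5), restated at the same pitch.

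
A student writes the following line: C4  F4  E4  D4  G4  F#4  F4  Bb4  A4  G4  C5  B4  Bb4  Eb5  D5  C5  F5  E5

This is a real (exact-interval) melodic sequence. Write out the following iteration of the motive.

Eb5 Ab5 G5 F5 Bb5 A5

Taking 6-note groups, the heads are C4, F4, Bb4: the pattern moves up a 4th.
Statement 4 starts on Eb5 and keeps the same exact contour: Eb5 Ab5 G5 F5 Bb5 A5.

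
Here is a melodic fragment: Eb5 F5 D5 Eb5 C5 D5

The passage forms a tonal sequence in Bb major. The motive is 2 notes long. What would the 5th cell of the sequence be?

A4 Bb4

Taking 2-note groups, the heads are Eb5, D5, C5: the pattern moves down a 2nd.
Extending down a 2nd: Bb4 → A4.
From A4 the diatonic shape gives A4 Bb4.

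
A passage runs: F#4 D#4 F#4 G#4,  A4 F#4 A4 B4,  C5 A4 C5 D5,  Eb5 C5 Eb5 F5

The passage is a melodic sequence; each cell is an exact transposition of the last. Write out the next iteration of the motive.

Gb5 Eb5 Gb5 Ab5

The 4-note cells begin on F#4, A4, C5, Eb5 — each up a 3rd from the last.
So cell 5 is Gb5 Eb5 Gb5 Ab5.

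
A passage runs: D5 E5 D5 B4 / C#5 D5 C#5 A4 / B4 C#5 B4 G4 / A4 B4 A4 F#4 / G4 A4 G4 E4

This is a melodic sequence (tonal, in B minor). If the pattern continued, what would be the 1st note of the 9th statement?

C#4

Grouping in 4s, the 1st note of each cell is D5, C#5, B4, A4, G4.
Carrying that down a 2nd forward: F#4 → E4 → D4 → C#4.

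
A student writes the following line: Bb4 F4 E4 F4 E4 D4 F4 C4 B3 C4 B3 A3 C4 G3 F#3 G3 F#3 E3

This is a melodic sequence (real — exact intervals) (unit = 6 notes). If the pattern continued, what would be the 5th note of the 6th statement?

D#2

Grouping in 6s, the 5th note of each cell is E4, B3, F#3.
Extending down a 4th: C#3 → G#2 → D#2.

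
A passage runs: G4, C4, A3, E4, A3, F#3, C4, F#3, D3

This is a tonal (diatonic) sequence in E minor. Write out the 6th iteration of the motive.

D3 G2 E2

The 3-note cells begin on G4, E4, C4 — each down a 3rd from the last.
Carrying on: A3 → F#3 → D3.
From D3 the diatonic shape gives D3 G2 E2.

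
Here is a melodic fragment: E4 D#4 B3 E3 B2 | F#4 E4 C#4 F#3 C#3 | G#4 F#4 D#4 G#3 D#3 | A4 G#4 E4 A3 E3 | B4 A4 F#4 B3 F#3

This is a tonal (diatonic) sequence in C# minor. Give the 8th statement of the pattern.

With a 5-note motive the entries are E4, F#4, G#4, A4, B4, each up a 2nd from the previous.
Continuing the starts: C#5 → D#5 → E5.
From E5 the diatonic shape gives E5 D#5 B4 E4 B3.

E5 D#5 B4 E4 B3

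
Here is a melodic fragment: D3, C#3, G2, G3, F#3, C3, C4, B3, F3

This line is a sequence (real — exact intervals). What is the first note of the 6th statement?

Eb5

Unit = 3 notes; the statements start on D3, G3, C4, moving up a 4th each time.
Extending the heads up a 4th: F4 → Bb4 → Eb5.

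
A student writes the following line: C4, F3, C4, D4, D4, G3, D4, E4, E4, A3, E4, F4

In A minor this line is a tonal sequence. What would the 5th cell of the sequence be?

G4 C4 G4 A4

Taking 4-note groups, the heads are C4, D4, E4: the pattern moves up a 2nd.
Carrying on: F4 → G4.
Statement 5 starts on G4 and keeps the same diatonic contour: G4 C4 G4 A4.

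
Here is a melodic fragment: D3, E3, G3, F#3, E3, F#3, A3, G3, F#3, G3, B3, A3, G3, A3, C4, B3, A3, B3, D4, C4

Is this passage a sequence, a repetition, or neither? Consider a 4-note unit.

Each 4-note cell is the previous one transposed up a 2nd.

sequence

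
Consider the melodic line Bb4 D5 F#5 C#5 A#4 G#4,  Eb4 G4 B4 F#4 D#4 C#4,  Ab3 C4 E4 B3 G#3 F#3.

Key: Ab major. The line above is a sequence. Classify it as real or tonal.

Each cell has the same semitone pattern (4, 4, -5, -3, -2) — intervals are preserved exactly.
And D5 lies outside Ab major, so the sequence is real rather than tonal.

real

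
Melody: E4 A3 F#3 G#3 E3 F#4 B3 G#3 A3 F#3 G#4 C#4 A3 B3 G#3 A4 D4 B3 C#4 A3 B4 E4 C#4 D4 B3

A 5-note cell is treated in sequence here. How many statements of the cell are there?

5

25 notes in groups of 5 gives 25/5 = 5 statements.
Starts: E4, F#4, G#4, A4, B4 — each up a 2nd.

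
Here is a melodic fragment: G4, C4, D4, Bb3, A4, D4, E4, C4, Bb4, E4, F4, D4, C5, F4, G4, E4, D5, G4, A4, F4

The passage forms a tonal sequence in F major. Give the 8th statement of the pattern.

Taking 4-note groups, the heads are G4, A4, Bb4, C5, D5: the pattern moves up a 2nd.
Continuing the starts: E5 → F5 → G5.
From G5 the diatonic shape gives G5 C5 D5 Bb4.

G5 C5 D5 Bb4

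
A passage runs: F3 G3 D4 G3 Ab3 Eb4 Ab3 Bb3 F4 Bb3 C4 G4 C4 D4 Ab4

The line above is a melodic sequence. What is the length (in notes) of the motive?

15 notes total. Splitting into 5 groups of 3:
F3 G3 D4 | G3 Ab3 Eb4 | Ab3 Bb3 F4 | Bb3 C4 G4 | C4 D4 Ab4
Each cell is the previous one up a 2nd — so the unit is 3 notes.

3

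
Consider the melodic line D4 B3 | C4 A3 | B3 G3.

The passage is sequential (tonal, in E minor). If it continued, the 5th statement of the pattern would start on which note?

G3

Unit = 2 notes; the statements start on D4, C4, B3, moving down a 2nd each time.
Extending the heads down a 2nd: A3 → G3.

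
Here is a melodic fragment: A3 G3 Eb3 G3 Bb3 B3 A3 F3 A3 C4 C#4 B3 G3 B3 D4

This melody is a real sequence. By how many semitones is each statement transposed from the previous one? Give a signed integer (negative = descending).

The 5-note cells begin on A3, B3, C#4 — each up a 2nd from the last.
A3 to B3 spans +2 semitones.

2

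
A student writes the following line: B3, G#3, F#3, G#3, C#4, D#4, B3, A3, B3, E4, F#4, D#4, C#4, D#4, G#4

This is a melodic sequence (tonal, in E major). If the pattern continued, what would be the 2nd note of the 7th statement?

Grouping in 5s, the 2nd note of each cell is G#3, B3, D#4.
Extending up a 3rd: F#4 → A4 → C#5 → E5.

E5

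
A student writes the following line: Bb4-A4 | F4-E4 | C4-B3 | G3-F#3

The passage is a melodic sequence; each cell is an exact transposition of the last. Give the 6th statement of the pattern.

A2 G#2

Taking 2-note groups, the heads are Bb4, F4, C4, G3: the pattern moves down a 4th.
Carrying on: D3 → A2.
From A2 the exact shape gives A2 G#2.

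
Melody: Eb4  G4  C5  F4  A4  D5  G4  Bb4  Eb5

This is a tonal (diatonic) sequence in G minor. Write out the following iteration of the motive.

The 3-note cells begin on Eb4, F4, G4 — each up a 2nd from the last.
Statement 4 starts on A4 and keeps the same diatonic contour: A4 C5 F5.

A4 C5 F5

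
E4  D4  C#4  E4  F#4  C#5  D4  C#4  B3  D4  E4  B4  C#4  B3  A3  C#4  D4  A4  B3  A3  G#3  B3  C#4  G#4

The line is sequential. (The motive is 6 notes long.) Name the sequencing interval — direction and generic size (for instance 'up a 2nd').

The 6-note cells begin on E4, D4, C#4, B3 — each down a 2nd from the last.
E4 to D4 is down a 2nd.

down a 2nd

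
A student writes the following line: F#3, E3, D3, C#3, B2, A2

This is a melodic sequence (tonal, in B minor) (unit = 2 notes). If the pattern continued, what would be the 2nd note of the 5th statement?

With 2-note cells, note 2 of each statement runs E3, C#3, A2.
Each moves down a 3rd. Continuing: F#2 → D2.

D2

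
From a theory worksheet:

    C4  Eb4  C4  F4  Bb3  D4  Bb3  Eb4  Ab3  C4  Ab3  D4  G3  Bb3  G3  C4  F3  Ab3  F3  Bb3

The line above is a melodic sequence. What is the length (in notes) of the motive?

4

There are 20 notes; a 4-note unit gives 5 cells:
C4 Eb4 C4 F4 | Bb3 D4 Bb3 Eb4 | Ab3 C4 Ab3 D4 | G3 Bb3 G3 C4 | F3 Ab3 F3 Bb3
Every group is a transposition down a 2nd of the one before; no shorter unit works.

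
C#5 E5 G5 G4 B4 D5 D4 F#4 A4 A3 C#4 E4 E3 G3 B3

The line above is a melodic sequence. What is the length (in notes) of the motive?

3

Try groups of 3 (5 cells in 15 notes):
C#5 E5 G5 | G4 B4 D5 | D4 F#4 A4 | A3 C#4 E4 | E3 G3 B3
That's a consistent down a 4th shift per cell, and no other grouping gives one.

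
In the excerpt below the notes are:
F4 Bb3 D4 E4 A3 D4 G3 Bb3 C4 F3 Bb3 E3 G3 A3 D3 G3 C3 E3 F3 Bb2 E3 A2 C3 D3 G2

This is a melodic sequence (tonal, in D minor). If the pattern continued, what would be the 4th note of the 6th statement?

With 5-note cells, note 4 of each statement runs E4, C4, A3, F3, D3.
From D3, down a 3rd gives Bb2.

Bb2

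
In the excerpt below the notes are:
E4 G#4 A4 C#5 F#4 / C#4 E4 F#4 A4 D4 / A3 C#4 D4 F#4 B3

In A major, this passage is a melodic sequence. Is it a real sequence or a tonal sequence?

Every note is diatonic to A major.
Cell 1 has +4 semitones from note 1 to 2, but cell 2 has +3 — the interval quality changes while the contour stays the same, which is the hallmark of a tonal sequence.

tonal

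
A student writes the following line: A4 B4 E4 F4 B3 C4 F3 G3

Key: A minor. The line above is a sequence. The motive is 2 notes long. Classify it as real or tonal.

tonal

Every note is diatonic to A minor.
Cell 1 has +2 semitones from note 1 to 2, but cell 2 has +1 — the interval quality changes while the contour stays the same, which is the hallmark of a tonal sequence.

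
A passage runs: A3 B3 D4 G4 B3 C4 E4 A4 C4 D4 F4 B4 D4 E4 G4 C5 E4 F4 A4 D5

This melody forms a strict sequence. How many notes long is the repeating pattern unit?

4

20 notes total. Splitting into 5 groups of 4:
A3 B3 D4 G4 | B3 C4 E4 A4 | C4 D4 F4 B4 | D4 E4 G4 C5 | E4 F4 A4 D5
Every group is a transposition up a 2nd of the one before; no shorter unit works.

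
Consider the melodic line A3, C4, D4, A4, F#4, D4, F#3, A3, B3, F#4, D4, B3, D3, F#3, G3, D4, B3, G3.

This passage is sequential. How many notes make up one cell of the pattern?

Try groups of 6 (3 cells in 18 notes):
A3 C4 D4 A4 F#4 D4 | F#3 A3 B3 F#4 D4 B3 | D3 F#3 G3 D4 B3 G3
Every group is a transposition down a 3rd of the one before; no shorter unit works.

6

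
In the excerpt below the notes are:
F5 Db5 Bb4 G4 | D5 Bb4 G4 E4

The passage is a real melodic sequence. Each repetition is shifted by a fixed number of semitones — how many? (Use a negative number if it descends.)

The 4-note cells begin on F5, D5 — each down a 3rd from the last.
F5 to D5 spans -3 semitones.

-3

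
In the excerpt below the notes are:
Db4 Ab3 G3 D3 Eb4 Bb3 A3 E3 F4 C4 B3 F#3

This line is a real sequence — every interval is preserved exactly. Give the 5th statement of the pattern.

Unit = 4 notes; the statements start on Db4, Eb4, F4, moving up a 2nd each time.
Continuing the starts: G4 → A4.
So cell 5 is A4 E4 D#4 A#3.

A4 E4 D#4 A#3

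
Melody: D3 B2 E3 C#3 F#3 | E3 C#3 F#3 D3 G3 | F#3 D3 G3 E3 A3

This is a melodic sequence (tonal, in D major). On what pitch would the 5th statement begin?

A3

Taking 5-note groups, the heads are D3, E3, F#3: the pattern moves up a 2nd.
Continuing: G3 → A3. Statement 5 starts on A3.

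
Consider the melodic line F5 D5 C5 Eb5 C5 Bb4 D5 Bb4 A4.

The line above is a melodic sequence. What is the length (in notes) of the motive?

3

Try groups of 3 (3 cells in 9 notes):
F5 D5 C5 | Eb5 C5 Bb4 | D5 Bb4 A4
Every group is a transposition down a 2nd of the one before; no shorter unit works.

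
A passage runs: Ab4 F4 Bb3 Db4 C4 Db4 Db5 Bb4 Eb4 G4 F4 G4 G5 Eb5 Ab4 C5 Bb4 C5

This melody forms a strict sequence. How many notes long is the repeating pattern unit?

6

18 notes total. Splitting into 3 groups of 6:
Ab4 F4 Bb3 Db4 C4 Db4 | Db5 Bb4 Eb4 G4 F4 G4 | G5 Eb5 Ab4 C5 Bb4 C5
Every group is a transposition up a 4th of the one before; no shorter unit works.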